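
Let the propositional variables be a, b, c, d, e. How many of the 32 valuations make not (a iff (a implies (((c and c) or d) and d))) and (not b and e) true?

Initial set: {(not (a iff (a implies (((c and c) or d) and d))) and (not b and e))}.
(not (a iff (a implies (((c and c) or d) and d))) and (not b and e)): α-rule — add not (a iff (a implies (((c and c) or d) and d))), (not b and e).
(not b and e): α-rule — add not b, e.
not (a iff (a implies (((c and c) or d) and d))): β-rule — branch into a, not (a implies (((c and c) or d) and d))  //  not a, (a implies (((c and c) or d) and d)).
  branch 1 (add a, not (a implies (((c and c) or d) and d))):
    not (a implies (((c and c) or d) and d)): α-rule — add a, not (((c and c) or d) and d).
    not (((c and c) or d) and d): β-rule — branch into not ((c and c) or d)  //  not d.
      branch 1.1 (add not ((c and c) or d)):
        not ((c and c) or d): α-rule — add not (c and c), not d.
        not (c and c): β-rule — branch into not c  //  not c.
          branch 1.1.1 (add not c):
            ○ open, literals {a=true, b=false, c=false, d=false, e=true}.
          branch 1.1.2 (add not c):
            ○ open, literals {a=true, b=false, c=false, d=false, e=true}.
      branch 1.2 (add not d):
        ○ open, literals {a=true, b=false, d=false, e=true}.
  branch 2 (add not a, (a implies (((c and c) or d) and d))):
    (a implies (((c and c) or d) and d)): β-rule — branch into not a  //  (((c and c) or d) and d).
      branch 2.1 (add not a):
        ○ open, literals {a=false, b=false, e=true}.
      branch 2.2 (add (((c and c) or d) and d)):
        (((c and c) or d) and d): α-rule — add ((c and c) or d), d.
        ((c and c) or d): β-rule — branch into (c and c)  //  d.
          branch 2.2.1 (add (c and c)):
            (c and c): α-rule — add c, c.
            ○ open, literals {a=false, b=false, c=true, d=true, e=true}.
          branch 2.2.2 (add d):
            ○ open, literals {a=false, b=false, d=true, e=true}.
0 branches closed, 6 open.
Each open branch fixes some atoms; the unmentioned ones are free. Counting distinct full assignments: branch {a=true, b=false, c=false, d=false, e=true} (none free) contributes 1 new; branch {a=true, b=false, c=false, d=false, e=true} (none free) contributes 0 new; branch {a=true, b=false, d=false, e=true} (c) contributes 1 new; branch {a=false, b=false, e=true} (c, d) contributes 4 new; branch {a=false, b=false, c=true, d=true, e=true} (none free) contributes 0 new; branch {a=false, b=false, d=true, e=true} (c) contributes 0 new. Total: 6.

6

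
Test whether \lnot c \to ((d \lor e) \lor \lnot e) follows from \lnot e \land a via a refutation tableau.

Yes

Initial set: {T (\lnot e \land a); F (\lnot c \to ((d \lor e) \lor \lnot e))}.
T (\lnot e \land a): α-rule — add T \lnot e, T a.
F (\lnot c \to ((d \lor e) \lor \lnot e)): α-rule — add T \lnot c, F ((d \lor e) \lor \lnot e).
F ((d \lor e) \lor \lnot e): α-rule — add F (d \lor e), F \lnot e.
× closes — contains both e and \lnot e.
All 1 branch closes.
Every branch closed, so the premises entail the conclusion.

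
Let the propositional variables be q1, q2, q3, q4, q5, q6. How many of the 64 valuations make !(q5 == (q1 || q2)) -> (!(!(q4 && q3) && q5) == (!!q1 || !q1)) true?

58

Initial set: {(!(q5 == (q1 || q2)) -> (!(!(q4 && q3) && q5) == (!!q1 || !q1)))}.
(!(q5 == (q1 || q2)) -> (!(!(q4 && q3) && q5) == (!!q1 || !q1))): β-rule — branch into !!(q5 == (q1 || q2))  //  (!(!(q4 && q3) && q5) == (!!q1 || !q1)).
  branch 1 (add !!(q5 == (q1 || q2))):
    !!(q5 == (q1 || q2)): β-rule — branch into q5, (q1 || q2)  //  !q5, !(q1 || q2).
      branch 1.1 (add q5, (q1 || q2)):
        (q1 || q2): β-rule — branch into q1  //  q2.
          branch 1.1.1 (add q1):
            ○ open, literals {q1=1, q5=1}.
          branch 1.1.2 (add q2):
            ○ open, literals {q2=1, q5=1}.
      branch 1.2 (add !q5, !(q1 || q2)):
        !(q1 || q2): α-rule — add !q1, !q2.
        ○ open, literals {q1=0, q2=0, q5=0}.
  branch 2 (add (!(!(q4 && q3) && q5) == (!!q1 || !q1))):
    (!(!(q4 && q3) && q5) == (!!q1 || !q1)): β-rule — branch into !(!(q4 && q3) && q5), (!!q1 || !q1)  //  !!(!(q4 && q3) && q5), !(!!q1 || !q1).
      branch 2.1 (add !(!(q4 && q3) && q5), (!!q1 || !q1)):
        !(!(q4 && q3) && q5): β-rule — branch into !!(q4 && q3)  //  !q5.
          branch 2.1.1 (add !!(q4 && q3)):
            !!(q4 && q3): α-rule — add q4, q3.
            (!!q1 || !q1): β-rule — branch into !!q1  //  !q1.
              branch 2.1.1.1 (add !!q1):
                !!q1: drop double negation, giving q1.
                ○ open, literals {q1=1, q3=1, q4=1}.
              branch 2.1.1.2 (add !q1):
                ○ open, literals {q1=0, q3=1, q4=1}.
          branch 2.1.2 (add !q5):
            (!!q1 || !q1): β-rule — branch into !!q1  //  !q1.
              branch 2.1.2.1 (add !!q1):
                !!q1: drop double negation, giving q1.
                ○ open, literals {q1=1, q5=0}.
              branch 2.1.2.2 (add !q1):
                ○ open, literals {q1=0, q5=0}.
      branch 2.2 (add !!(!(q4 && q3) && q5), !(!!q1 || !q1)):
        !!(!(q4 && q3) && q5): α-rule — add !(q4 && q3), q5.
        !(!!q1 || !q1): α-rule — add !!!q1, !!q1.
        !!!q1: drop double negation, giving !q1.
        × closes — contains both q1 and !q1.
1 branch closed, 7 open.
Each open branch fixes some atoms; the unmentioned ones are free. Counting distinct full assignments: branch {q1=1, q5=1} (q2, q3, q4, q6) contributes 16 new; branch {q2=1, q5=1} (q1, q3, q4, q6) contributes 8 new; branch {q1=0, q2=0, q5=0} (q3, q4, q6) contributes 8 new; branch {q1=1, q3=1, q4=1} (q2, q5, q6) contributes 4 new; branch {q1=0, q3=1, q4=1} (q2, q5, q6) contributes 4 new; branch {q1=1, q5=0} (q2, q3, q4, q6) contributes 12 new; branch {q1=0, q5=0} (q2, q3, q4, q6) contributes 6 new. Total: 58.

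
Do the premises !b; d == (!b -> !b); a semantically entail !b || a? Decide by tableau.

Initial set: {!b; (d == (!b -> !b)); a; !(!b || a)}.
!(!b || a): α-rule — add !!b, !a.
× closes — contains both b and !b.
All 1 branch closes.
Every branch closed, so the premises entail the conclusion.

Yes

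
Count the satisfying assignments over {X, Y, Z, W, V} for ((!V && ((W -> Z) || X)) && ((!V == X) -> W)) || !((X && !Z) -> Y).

13

Initial set: {(((!V && ((W -> Z) || X)) && ((!V == X) -> W)) || !((X && !Z) -> Y))}.
(((!V && ((W -> Z) || X)) && ((!V == X) -> W)) || !((X && !Z) -> Y)): β-rule — branch into ((!V && ((W -> Z) || X)) && ((!V == X) -> W))  //  !((X && !Z) -> Y).
  branch 1 (add ((!V && ((W -> Z) || X)) && ((!V == X) -> W))):
    ((!V && ((W -> Z) || X)) && ((!V == X) -> W)): α-rule — add (!V && ((W -> Z) || X)), ((!V == X) -> W).
    (!V && ((W -> Z) || X)): α-rule — add !V, ((W -> Z) || X).
    ((!V == X) -> W): β-rule — branch into !(!V == X)  //  W.
      branch 1.1 (add !(!V == X)):
        ((W -> Z) || X): β-rule — branch into (W -> Z)  //  X.
          branch 1.1.1 (add (W -> Z)):
            !(!V == X): β-rule — branch into !V, !X  //  !!V, X.
              branch 1.1.1.1 (add !V, !X):
                (W -> Z): β-rule — branch into !W  //  Z.
                  branch 1.1.1.1.1 (add !W):
                    ○ open, literals {V=F, W=F, X=F}.
                  branch 1.1.1.1.2 (add Z):
                    ○ open, literals {V=F, X=F, Z=T}.
              branch 1.1.1.2 (add !!V, X):
                × closes — contains both V and !V.
          branch 1.1.2 (add X):
            !(!V == X): β-rule — branch into !V, !X  //  !!V, X.
              branch 1.1.2.1 (add !V, !X):
                × closes — contains both X and !X.
              branch 1.1.2.2 (add !!V, X):
                × closes — contains both V and !V.
      branch 1.2 (add W):
        ((W -> Z) || X): β-rule — branch into (W -> Z)  //  X.
          branch 1.2.1 (add (W -> Z)):
            (W -> Z): β-rule — branch into !W  //  Z.
              branch 1.2.1.1 (add !W):
                × closes — contains both W and !W.
              branch 1.2.1.2 (add Z):
                ○ open, literals {V=F, W=T, Z=T}.
          branch 1.2.2 (add X):
            ○ open, literals {V=F, W=T, X=T}.
  branch 2 (add !((X && !Z) -> Y)):
    !((X && !Z) -> Y): α-rule — add (X && !Z), !Y.
    (X && !Z): α-rule — add X, !Z.
    ○ open, literals {X=T, Y=F, Z=F}.
4 branches closed, 5 open.
Each open branch fixes some atoms; the unmentioned ones are free. Counting distinct full assignments: branch {V=F, W=F, X=F} (Y, Z) contributes 4 new; branch {V=F, X=F, Z=T} (Y, W) contributes 2 new; branch {V=F, W=T, Z=T} (X, Y) contributes 2 new; branch {V=F, W=T, X=T} (Y, Z) contributes 2 new; branch {X=T, Y=F, Z=F} (W, V) contributes 3 new. Total: 13.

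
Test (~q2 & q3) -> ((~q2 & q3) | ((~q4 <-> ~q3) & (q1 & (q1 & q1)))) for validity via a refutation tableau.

Valid

Assume the negation and expand:
Initial set: {~((~q2 & q3) -> ((~q2 & q3) | ((~q4 <-> ~q3) & (q1 & (q1 & q1)))))}.
~((~q2 & q3) -> ((~q2 & q3) | ((~q4 <-> ~q3) & (q1 & (q1 & q1))))): α-rule — add (~q2 & q3), ~((~q2 & q3) | ((~q4 <-> ~q3) & (q1 & (q1 & q1)))).
(~q2 & q3): α-rule — add ~q2, q3.
~((~q2 & q3) | ((~q4 <-> ~q3) & (q1 & (q1 & q1)))): α-rule — add ~(~q2 & q3), ~((~q4 <-> ~q3) & (q1 & (q1 & q1))).
~(~q2 & q3): β-rule — branch into ~~q2  //  ~q3.
  branch 1 (add ~~q2):
    × closes — contains both q2 and ~q2.
  branch 2 (add ~q3):
    × closes — contains both q3 and ~q3.
All 2 branches close.
Every branch closed, so the negation is unsatisfiable and the formula is valid.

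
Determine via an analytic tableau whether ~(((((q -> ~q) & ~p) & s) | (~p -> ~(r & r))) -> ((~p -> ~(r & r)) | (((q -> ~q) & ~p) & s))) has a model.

Unsatisfiable

Initial set: {~(((((q -> ~q) & ~p) & s) | (~p -> ~(r & r))) -> ((~p -> ~(r & r)) | (((q -> ~q) & ~p) & s)))}.
~(((((q -> ~q) & ~p) & s) | (~p -> ~(r & r))) -> ((~p -> ~(r & r)) | (((q -> ~q) & ~p) & s))): α-rule — add ((((q -> ~q) & ~p) & s) | (~p -> ~(r & r))), ~((~p -> ~(r & r)) | (((q -> ~q) & ~p) & s)).
~((~p -> ~(r & r)) | (((q -> ~q) & ~p) & s)): α-rule — add ~(~p -> ~(r & r)), ~(((q -> ~q) & ~p) & s).
~(~p -> ~(r & r)): α-rule — add ~p, ~~(r & r).
~~(r & r): α-rule — add r, r.
((((q -> ~q) & ~p) & s) | (~p -> ~(r & r))): β-rule — branch into (((q -> ~q) & ~p) & s)  //  (~p -> ~(r & r)).
  branch 1 (add (((q -> ~q) & ~p) & s)):
    (((q -> ~q) & ~p) & s): α-rule — add ((q -> ~q) & ~p), s.
    ((q -> ~q) & ~p): α-rule — add (q -> ~q), ~p.
    ~(((q -> ~q) & ~p) & s): β-rule — branch into ~((q -> ~q) & ~p)  //  ~s.
      branch 1.1 (add ~((q -> ~q) & ~p)):
        (q -> ~q): β-rule — branch into ~q  //  ~q.
          branch 1.1.1 (add ~q):
            ~((q -> ~q) & ~p): β-rule — branch into ~(q -> ~q)  //  ~~p.
              branch 1.1.1.1 (add ~(q -> ~q)):
                ~(q -> ~q): α-rule — add q, ~~q.
                × closes — contains both q and ~q.
              branch 1.1.1.2 (add ~~p):
                × closes — contains both p and ~p.
          branch 1.1.2 (add ~q):
            ~((q -> ~q) & ~p): β-rule — branch into ~(q -> ~q)  //  ~~p.
              branch 1.1.2.1 (add ~(q -> ~q)):
                ~(q -> ~q): α-rule — add q, ~~q.
                × closes — contains both q and ~q.
              branch 1.1.2.2 (add ~~p):
                × closes — contains both p and ~p.
      branch 1.2 (add ~s):
        × closes — contains both s and ~s.
  branch 2 (add (~p -> ~(r & r))):
    ~(((q -> ~q) & ~p) & s): β-rule — branch into ~((q -> ~q) & ~p)  //  ~s.
      branch 2.1 (add ~((q -> ~q) & ~p)):
        (~p -> ~(r & r)): β-rule — branch into ~~p  //  ~(r & r).
          branch 2.1.1 (add ~~p):
            × closes — contains both p and ~p.
          branch 2.1.2 (add ~(r & r)):
            ~((q -> ~q) & ~p): β-rule — branch into ~(q -> ~q)  //  ~~p.
              branch 2.1.2.1 (add ~(q -> ~q)):
                ~(q -> ~q): α-rule — add q, ~~q.
                ~(r & r): β-rule — branch into ~r  //  ~r.
                  branch 2.1.2.1.1 (add ~r):
                    × closes — contains both r and ~r.
                  branch 2.1.2.1.2 (add ~r):
                    × closes — contains both r and ~r.
              branch 2.1.2.2 (add ~~p):
                × closes — contains both p and ~p.
      branch 2.2 (add ~s):
        (~p -> ~(r & r)): β-rule — branch into ~~p  //  ~(r & r).
          branch 2.2.1 (add ~~p):
            × closes — contains both p and ~p.
          branch 2.2.2 (add ~(r & r)):
            ~(r & r): β-rule — branch into ~r  //  ~r.
              branch 2.2.2.1 (add ~r):
                × closes — contains both r and ~r.
              branch 2.2.2.2 (add ~r):
                × closes — contains both r and ~r.
All 12 branches close.
Every branch closed; the formula is unsatisfiable.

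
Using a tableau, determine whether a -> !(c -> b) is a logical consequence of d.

No

Initial set: {d; !(a -> !(c -> b))}.
!(a -> !(c -> b)): α-rule — add a, !!(c -> b).
!!(c -> b): β-rule — branch into !c  //  b.
  branch 1 (add !c):
    ○ open, literals {a=T, c=F, d=T}.
  branch 2 (add b):
    ○ open, literals {a=T, b=T, d=T}.
0 branches closed, 2 open.
An open branch gives a countermodel: a=T, c=F, d=T (unmentioned atoms arbitrary); the premises hold there but the conclusion fails.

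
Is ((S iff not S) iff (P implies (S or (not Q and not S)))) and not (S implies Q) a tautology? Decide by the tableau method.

Assume the negation and expand:
Initial set: {not (((S iff not S) iff (P implies (S or (not Q and not S)))) and not (S implies Q))}.
not (((S iff not S) iff (P implies (S or (not Q and not S)))) and not (S implies Q)): β-rule — branch into not ((S iff not S) iff (P implies (S or (not Q and not S))))  //  not not (S implies Q).
  branch 1 (add not ((S iff not S) iff (P implies (S or (not Q and not S))))):
    not ((S iff not S) iff (P implies (S or (not Q and not S)))): β-rule — branch into (S iff not S), not (P implies (S or (not Q and not S)))  //  not (S iff not S), (P implies (S or (not Q and not S))).
      branch 1.1 (add (S iff not S), not (P implies (S or (not Q and not S)))):
        not (P implies (S or (not Q and not S))): α-rule — add P, not (S or (not Q and not S)).
        not (S or (not Q and not S)): α-rule — add not S, not (not Q and not S).
        (S iff not S): β-rule — branch into S, not S  //  not S, not not S.
          branch 1.1.1 (add S, not S):
            × closes — contains both S and not S.
          branch 1.1.2 (add not S, not not S):
            × closes — contains both S and not S.
      branch 1.2 (add not (S iff not S), (P implies (S or (not Q and not S)))):
        not (S iff not S): β-rule — branch into S, not not S  //  not S, not S.
          branch 1.2.1 (add S, not not S):
            (P implies (S or (not Q and not S))): β-rule — branch into not P  //  (S or (not Q and not S)).
              branch 1.2.1.1 (add not P):
                ○ open, literals {P=false, S=true}.
              branch 1.2.1.2 (add (S or (not Q and not S))):
                (S or (not Q and not S)): β-rule — branch into S  //  (not Q and not S).
                  branch 1.2.1.2.1 (add S):
                    ○ open, literals {S=true}.
                  branch 1.2.1.2.2 (add (not Q and not S)):
                    (not Q and not S): α-rule — add not Q, not S.
                    × closes — contains both S and not S.
          branch 1.2.2 (add not S, not S):
            (P implies (S or (not Q and not S))): β-rule — branch into not P  //  (S or (not Q and not S)).
              branch 1.2.2.1 (add not P):
                ○ open, literals {P=false, S=false}.
              branch 1.2.2.2 (add (S or (not Q and not S))):
                (S or (not Q and not S)): β-rule — branch into S  //  (not Q and not S).
                  branch 1.2.2.2.1 (add S):
                    × closes — contains both S and not S.
                  branch 1.2.2.2.2 (add (not Q and not S)):
                    (not Q and not S): α-rule — add not Q, not S.
                    ○ open, literals {Q=false, S=false}.
  branch 2 (add not not (S implies Q)):
    not not (S implies Q): β-rule — branch into not S  //  Q.
      branch 2.1 (add not S):
        ○ open, literals {S=false}.
      branch 2.2 (add Q):
        ○ open, literals {Q=true}.
4 branches closed, 6 open.
An open branch gives a countermodel: P=false, S=true (unmentioned atoms arbitrary); under it the original formula is false.

Not valid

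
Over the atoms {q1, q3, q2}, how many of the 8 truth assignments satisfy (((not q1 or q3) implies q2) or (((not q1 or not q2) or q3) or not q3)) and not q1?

4

Initial set: {((((not q1 or q3) implies q2) or (((not q1 or not q2) or q3) or not q3)) and not q1)}.
((((not q1 or q3) implies q2) or (((not q1 or not q2) or q3) or not q3)) and not q1): α-rule — add (((not q1 or q3) implies q2) or (((not q1 or not q2) or q3) or not q3)), not q1.
(((not q1 or q3) implies q2) or (((not q1 or not q2) or q3) or not q3)): β-rule — branch into ((not q1 or q3) implies q2)  //  (((not q1 or not q2) or q3) or not q3).
  branch 1 (add ((not q1 or q3) implies q2)):
    ((not q1 or q3) implies q2): β-rule — branch into not (not q1 or q3)  //  q2.
      branch 1.1 (add not (not q1 or q3)):
        not (not q1 or q3): α-rule — add not not q1, not q3.
        × closes — contains both q1 and not q1.
      branch 1.2 (add q2):
        ○ open, literals {q1=0, q2=1}.
  branch 2 (add (((not q1 or not q2) or q3) or not q3)):
    (((not q1 or not q2) or q3) or not q3): β-rule — branch into ((not q1 or not q2) or q3)  //  not q3.
      branch 2.1 (add ((not q1 or not q2) or q3)):
        ((not q1 or not q2) or q3): β-rule — branch into (not q1 or not q2)  //  q3.
          branch 2.1.1 (add (not q1 or not q2)):
            (not q1 or not q2): β-rule — branch into not q1  //  not q2.
              branch 2.1.1.1 (add not q1):
                ○ open, literals {q1=0}.
              branch 2.1.1.2 (add not q2):
                ○ open, literals {q1=0, q2=0}.
          branch 2.1.2 (add q3):
            ○ open, literals {q1=0, q3=1}.
      branch 2.2 (add not q3):
        ○ open, literals {q1=0, q3=0}.
1 branch closed, 5 open.
Each open branch fixes some atoms; the unmentioned ones are free. Counting distinct full assignments: branch {q1=0, q2=1} (q3) contributes 2 new; branch {q1=0} (q3, q2) contributes 2 new; branch {q1=0, q2=0} (q3) contributes 0 new; branch {q1=0, q3=1} (q2) contributes 0 new; branch {q1=0, q3=0} (q2) contributes 0 new. Total: 4.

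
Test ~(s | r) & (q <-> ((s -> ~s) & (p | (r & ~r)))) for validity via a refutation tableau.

Not valid

Assume the negation and expand:
Initial set: {~(~(s | r) & (q <-> ((s -> ~s) & (p | (r & ~r)))))}.
~(~(s | r) & (q <-> ((s -> ~s) & (p | (r & ~r))))): β-rule — branch into ~~(s | r)  //  ~(q <-> ((s -> ~s) & (p | (r & ~r)))).
  branch 1 (add ~~(s | r)):
    ~~(s | r): β-rule — branch into s  //  r.
      branch 1.1 (add s):
        ○ open, literals {s=1}.
      branch 1.2 (add r):
        ○ open, literals {r=1}.
  branch 2 (add ~(q <-> ((s -> ~s) & (p | (r & ~r))))):
    ~(q <-> ((s -> ~s) & (p | (r & ~r)))): β-rule — branch into q, ~((s -> ~s) & (p | (r & ~r)))  //  ~q, ((s -> ~s) & (p | (r & ~r))).
      branch 2.1 (add q, ~((s -> ~s) & (p | (r & ~r)))):
        ~((s -> ~s) & (p | (r & ~r))): β-rule — branch into ~(s -> ~s)  //  ~(p | (r & ~r)).
          branch 2.1.1 (add ~(s -> ~s)):
            ~(s -> ~s): α-rule — add s, ~~s.
            ○ open, literals {q=1, s=1}.
          branch 2.1.2 (add ~(p | (r & ~r))):
            ~(p | (r & ~r)): α-rule — add ~p, ~(r & ~r).
            ~(r & ~r): β-rule — branch into ~r  //  ~~r.
              branch 2.1.2.1 (add ~r):
                ○ open, literals {p=0, q=1, r=0}.
              branch 2.1.2.2 (add ~~r):
                ○ open, literals {p=0, q=1, r=1}.
      branch 2.2 (add ~q, ((s -> ~s) & (p | (r & ~r)))):
        ((s -> ~s) & (p | (r & ~r))): α-rule — add (s -> ~s), (p | (r & ~r)).
        (s -> ~s): β-rule — branch into ~s  //  ~s.
          branch 2.2.1 (add ~s):
            (p | (r & ~r)): β-rule — branch into p  //  (r & ~r).
              branch 2.2.1.1 (add p):
                ○ open, literals {p=1, q=0, s=0}.
              branch 2.2.1.2 (add (r & ~r)):
                (r & ~r): α-rule — add r, ~r.
                × closes — contains both r and ~r.
          branch 2.2.2 (add ~s):
            (p | (r & ~r)): β-rule — branch into p  //  (r & ~r).
              branch 2.2.2.1 (add p):
                ○ open, literals {p=1, q=0, s=0}.
              branch 2.2.2.2 (add (r & ~r)):
                (r & ~r): α-rule — add r, ~r.
                × closes — contains both r and ~r.
2 branches closed, 7 open.
An open branch gives a countermodel: s=1 (unmentioned atoms arbitrary); under it the original formula is false.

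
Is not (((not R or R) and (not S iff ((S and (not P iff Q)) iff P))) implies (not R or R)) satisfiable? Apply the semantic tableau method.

Unsatisfiable

Initial set: {not (((not R or R) and (not S iff ((S and (not P iff Q)) iff P))) implies (not R or R))}.
not (((not R or R) and (not S iff ((S and (not P iff Q)) iff P))) implies (not R or R)): α-rule — add ((not R or R) and (not S iff ((S and (not P iff Q)) iff P))), not (not R or R).
((not R or R) and (not S iff ((S and (not P iff Q)) iff P))): α-rule — add (not R or R), (not S iff ((S and (not P iff Q)) iff P)).
not (not R or R): α-rule — add not not R, not R.
× closes — contains both R and not R.
All 1 branch closes.
Every branch closed; the formula is unsatisfiable.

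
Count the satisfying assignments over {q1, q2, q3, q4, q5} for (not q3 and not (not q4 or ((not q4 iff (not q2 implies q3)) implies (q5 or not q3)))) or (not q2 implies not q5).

24

Initial set: {((not q3 and not (not q4 or ((not q4 iff (not q2 implies q3)) implies (q5 or not q3)))) or (not q2 implies not q5))}.
((not q3 and not (not q4 or ((not q4 iff (not q2 implies q3)) implies (q5 or not q3)))) or (not q2 implies not q5)): β-rule — branch into (not q3 and not (not q4 or ((not q4 iff (not q2 implies q3)) implies (q5 or not q3))))  //  (not q2 implies not q5).
  branch 1 (add (not q3 and not (not q4 or ((not q4 iff (not q2 implies q3)) implies (q5 or not q3))))):
    (not q3 and not (not q4 or ((not q4 iff (not q2 implies q3)) implies (q5 or not q3)))): α-rule — add not q3, not (not q4 or ((not q4 iff (not q2 implies q3)) implies (q5 or not q3))).
    not (not q4 or ((not q4 iff (not q2 implies q3)) implies (q5 or not q3))): α-rule — add not not q4, not ((not q4 iff (not q2 implies q3)) implies (q5 or not q3)).
    not ((not q4 iff (not q2 implies q3)) implies (q5 or not q3)): α-rule — add (not q4 iff (not q2 implies q3)), not (q5 or not q3).
    not (q5 or not q3): α-rule — add not q5, not not q3.
    × closes — contains both q3 and not q3.
  branch 2 (add (not q2 implies not q5)):
    (not q2 implies not q5): β-rule — branch into not not q2  //  not q5.
      branch 2.1 (add not not q2):
        ○ open, literals {q2=T}.
      branch 2.2 (add not q5):
        ○ open, literals {q5=F}.
1 branch closed, 2 open.
Each open branch fixes some atoms; the unmentioned ones are free. Counting distinct full assignments: branch {q2=T} (q1, q3, q4, q5) contributes 16 new; branch {q5=F} (q1, q2, q3, q4) contributes 8 new. Total: 24.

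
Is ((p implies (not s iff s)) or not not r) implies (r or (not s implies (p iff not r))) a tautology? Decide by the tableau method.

Assume the negation and expand:
Initial set: {not (((p implies (not s iff s)) or not not r) implies (r or (not s implies (p iff not r))))}.
not (((p implies (not s iff s)) or not not r) implies (r or (not s implies (p iff not r)))): α-rule — add ((p implies (not s iff s)) or not not r), not (r or (not s implies (p iff not r))).
not (r or (not s implies (p iff not r))): α-rule — add not r, not (not s implies (p iff not r)).
not (not s implies (p iff not r)): α-rule — add not s, not (p iff not r).
((p implies (not s iff s)) or not not r): β-rule — branch into (p implies (not s iff s))  //  not not r.
  branch 1 (add (p implies (not s iff s))):
    not (p iff not r): β-rule — branch into p, not not r  //  not p, not r.
      branch 1.1 (add p, not not r):
        × closes — contains both r and not r.
      branch 1.2 (add not p, not r):
        (p implies (not s iff s)): β-rule — branch into not p  //  (not s iff s).
          branch 1.2.1 (add not p):
            ○ open, literals {p=0, r=0, s=0}.
          branch 1.2.2 (add (not s iff s)):
            (not s iff s): β-rule — branch into not s, s  //  not not s, not s.
              branch 1.2.2.1 (add not s, s):
                × closes — contains both s and not s.
              branch 1.2.2.2 (add not not s, not s):
                × closes — contains both s and not s.
  branch 2 (add not not r):
    not not r: drop double negation, giving r.
    × closes — contains both r and not r.
4 branches closed, 1 open.
An open branch gives a countermodel: p=0, r=0, s=0 (unmentioned atoms arbitrary); under it the original formula is false.

Not valid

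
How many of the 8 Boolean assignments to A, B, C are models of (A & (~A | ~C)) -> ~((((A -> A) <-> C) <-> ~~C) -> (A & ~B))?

Initial set: {T ((A & (~A | ~C)) -> ~((((A -> A) <-> C) <-> ~~C) -> (A & ~B)))}.
T ((A & (~A | ~C)) -> ~((((A -> A) <-> C) <-> ~~C) -> (A & ~B))): β-rule — branch into F (A & (~A | ~C))  //  T ~((((A -> A) <-> C) <-> ~~C) -> (A & ~B)).
  branch 1 (add F (A & (~A | ~C))):
    F (A & (~A | ~C)): β-rule — branch into F A  //  F (~A | ~C).
      branch 1.1 (add F A):
        ○ open, literals {A=F}.
      branch 1.2 (add F (~A | ~C)):
        F (~A | ~C): α-rule — add F ~A, F ~C.
        ○ open, literals {A=T, C=T}.
  branch 2 (add T ~((((A -> A) <-> C) <-> ~~C) -> (A & ~B))):
    T ~((((A -> A) <-> C) <-> ~~C) -> (A & ~B)): α-rule — add T (((A -> A) <-> C) <-> ~~C), F (A & ~B).
    T (((A -> A) <-> C) <-> ~~C): β-rule — branch into T ((A -> A) <-> C), T ~~C  //  F ((A -> A) <-> C), F ~~C.
      branch 2.1 (add T ((A -> A) <-> C), T ~~C):
        T ~~C: drop double negation, giving T C.
        F (A & ~B): β-rule — branch into F A  //  F ~B.
          branch 2.1.1 (add F A):
            T ((A -> A) <-> C): β-rule — branch into T (A -> A), T C  //  F (A -> A), F C.
              branch 2.1.1.1 (add T (A -> A), T C):
                T (A -> A): β-rule — branch into F A  //  T A.
                  branch 2.1.1.1.1 (add F A):
                    ○ open, literals {A=F, C=T}.
                  branch 2.1.1.1.2 (add T A):
                    × closes — contains both A and ~A.
              branch 2.1.1.2 (add F (A -> A), F C):
                × closes — contains both C and ~C.
          branch 2.1.2 (add F ~B):
            T ((A -> A) <-> C): β-rule — branch into T (A -> A), T C  //  F (A -> A), F C.
              branch 2.1.2.1 (add T (A -> A), T C):
                T (A -> A): β-rule — branch into F A  //  T A.
                  branch 2.1.2.1.1 (add F A):
                    ○ open, literals {A=F, B=T, C=T}.
                  branch 2.1.2.1.2 (add T A):
                    ○ open, literals {A=T, B=T, C=T}.
              branch 2.1.2.2 (add F (A -> A), F C):
                × closes — contains both C and ~C.
      branch 2.2 (add F ((A -> A) <-> C), F ~~C):
        F ~~C: drop double negation, giving F C.
        F (A & ~B): β-rule — branch into F A  //  F ~B.
          branch 2.2.1 (add F A):
            F ((A -> A) <-> C): β-rule — branch into T (A -> A), F C  //  F (A -> A), T C.
              branch 2.2.1.1 (add T (A -> A), F C):
                T (A -> A): β-rule — branch into F A  //  T A.
                  branch 2.2.1.1.1 (add F A):
                    ○ open, literals {A=F, C=F}.
                  branch 2.2.1.1.2 (add T A):
                    × closes — contains both A and ~A.
              branch 2.2.1.2 (add F (A -> A), T C):
                × closes — contains both C and ~C.
          branch 2.2.2 (add F ~B):
            F ((A -> A) <-> C): β-rule — branch into T (A -> A), F C  //  F (A -> A), T C.
              branch 2.2.2.1 (add T (A -> A), F C):
                T (A -> A): β-rule — branch into F A  //  T A.
                  branch 2.2.2.1.1 (add F A):
                    ○ open, literals {A=F, B=T, C=F}.
                  branch 2.2.2.1.2 (add T A):
                    ○ open, literals {A=T, B=T, C=F}.
              branch 2.2.2.2 (add F (A -> A), T C):
                × closes — contains both C and ~C.
6 branches closed, 8 open.
Each open branch fixes some atoms; the unmentioned ones are free. Counting distinct full assignments: branch {A=F} (B, C) contributes 4 new; branch {A=T, C=T} (B) contributes 2 new; branch {A=F, C=T} (B) contributes 0 new; branch {A=F, B=T, C=T} (none free) contributes 0 new; branch {A=T, B=T, C=T} (none free) contributes 0 new; branch {A=F, C=F} (B) contributes 0 new; branch {A=F, B=T, C=F} (none free) contributes 0 new; branch {A=T, B=T, C=F} (none free) contributes 1 new. Total: 7.

7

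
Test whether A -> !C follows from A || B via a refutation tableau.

Initial set: {(A || B); !(A -> !C)}.
!(A -> !C): α-rule — add A, !!C.
(A || B): β-rule — branch into A  //  B.
  branch 1 (add A):
    ○ open, literals {A=1, C=1}.
  branch 2 (add B):
    ○ open, literals {A=1, B=1, C=1}.
0 branches closed, 2 open.
An open branch gives a countermodel: A=1, C=1 (unmentioned atoms arbitrary); the premises hold there but the conclusion fails.

No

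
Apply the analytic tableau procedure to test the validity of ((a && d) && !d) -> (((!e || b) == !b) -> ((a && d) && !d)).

Assume the negation and expand:
Initial set: {F (((a && d) && !d) -> (((!e || b) == !b) -> ((a && d) && !d)))}.
F (((a && d) && !d) -> (((!e || b) == !b) -> ((a && d) && !d))): α-rule — add T ((a && d) && !d), F (((!e || b) == !b) -> ((a && d) && !d)).
T ((a && d) && !d): α-rule — add T (a && d), T !d.
F (((!e || b) == !b) -> ((a && d) && !d)): α-rule — add T ((!e || b) == !b), F ((a && d) && !d).
T (a && d): α-rule — add T a, T d.
× closes — contains both d and !d.
All 1 branch closes.
Every branch closed, so the negation is unsatisfiable and the formula is valid.

Valid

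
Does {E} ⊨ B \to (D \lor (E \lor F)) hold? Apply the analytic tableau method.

Initial set: {T E; F (B \to (D \lor (E \lor F)))}.
F (B \to (D \lor (E \lor F))): α-rule — add T B, F (D \lor (E \lor F)).
F (D \lor (E \lor F)): α-rule — add F D, F (E \lor F).
F (E \lor F): α-rule — add F E, F F.
× closes — contains both E and \lnot E.
All 1 branch closes.
Every branch closed, so the premises entail the conclusion.

Yes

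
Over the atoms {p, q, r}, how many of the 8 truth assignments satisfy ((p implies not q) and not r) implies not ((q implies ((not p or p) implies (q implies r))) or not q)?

6

Initial set: {(((p implies not q) and not r) implies not ((q implies ((not p or p) implies (q implies r))) or not q))}.
(((p implies not q) and not r) implies not ((q implies ((not p or p) implies (q implies r))) or not q)): β-rule — branch into not ((p implies not q) and not r)  //  not ((q implies ((not p or p) implies (q implies r))) or not q).
  branch 1 (add not ((p implies not q) and not r)):
    not ((p implies not q) and not r): β-rule — branch into not (p implies not q)  //  not not r.
      branch 1.1 (add not (p implies not q)):
        not (p implies not q): α-rule — add p, not not q.
        ○ open, literals {p=true, q=true}.
      branch 1.2 (add not not r):
        ○ open, literals {r=true}.
  branch 2 (add not ((q implies ((not p or p) implies (q implies r))) or not q)):
    not ((q implies ((not p or p) implies (q implies r))) or not q): α-rule — add not (q implies ((not p or p) implies (q implies r))), not not q.
    not (q implies ((not p or p) implies (q implies r))): α-rule — add q, not ((not p or p) implies (q implies r)).
    not ((not p or p) implies (q implies r)): α-rule — add (not p or p), not (q implies r).
    not (q implies r): α-rule — add q, not r.
    (not p or p): β-rule — branch into not p  //  p.
      branch 2.1 (add not p):
        ○ open, literals {p=false, q=true, r=false}.
      branch 2.2 (add p):
        ○ open, literals {p=true, q=true, r=false}.
0 branches closed, 4 open.
Each open branch fixes some atoms; the unmentioned ones are free. Counting distinct full assignments: branch {p=true, q=true} (r) contributes 2 new; branch {r=true} (p, q) contributes 3 new; branch {p=false, q=true, r=false} (none free) contributes 1 new; branch {p=true, q=true, r=false} (none free) contributes 0 new. Total: 6.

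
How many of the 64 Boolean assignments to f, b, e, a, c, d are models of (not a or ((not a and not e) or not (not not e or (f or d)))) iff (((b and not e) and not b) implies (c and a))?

36

Initial set: {((not a or ((not a and not e) or not (not not e or (f or d)))) iff (((b and not e) and not b) implies (c and a)))}.
((not a or ((not a and not e) or not (not not e or (f or d)))) iff (((b and not e) and not b) implies (c and a))): β-rule — branch into (not a or ((not a and not e) or not (not not e or (f or d)))), (((b and not e) and not b) implies (c and a))  //  not (not a or ((not a and not e) or not (not not e or (f or d)))), not (((b and not e) and not b) implies (c and a)).
  branch 1 (add (not a or ((not a and not e) or not (not not e or (f or d)))), (((b and not e) and not b) implies (c and a))):
    (not a or ((not a and not e) or not (not not e or (f or d)))): β-rule — branch into not a  //  ((not a and not e) or not (not not e or (f or d))).
      branch 1.1 (add not a):
        (((b and not e) and not b) implies (c and a)): β-rule — branch into not ((b and not e) and not b)  //  (c and a).
          branch 1.1.1 (add not ((b and not e) and not b)):
            not ((b and not e) and not b): β-rule — branch into not (b and not e)  //  not not b.
              branch 1.1.1.1 (add not (b and not e)):
                not (b and not e): β-rule — branch into not b  //  not not e.
                  branch 1.1.1.1.1 (add not b):
                    ○ open, literals {a=F, b=F}.
                  branch 1.1.1.1.2 (add not not e):
                    ○ open, literals {a=F, e=T}.
              branch 1.1.1.2 (add not not b):
                ○ open, literals {a=F, b=T}.
          branch 1.1.2 (add (c and a)):
            (c and a): α-rule — add c, a.
            × closes — contains both a and not a.
      branch 1.2 (add ((not a and not e) or not (not not e or (f or d)))):
        (((b and not e) and not b) implies (c and a)): β-rule — branch into not ((b and not e) and not b)  //  (c and a).
          branch 1.2.1 (add not ((b and not e) and not b)):
            ((not a and not e) or not (not not e or (f or d))): β-rule — branch into (not a and not e)  //  not (not not e or (f or d)).
              branch 1.2.1.1 (add (not a and not e)):
                (not a and not e): α-rule — add not a, not e.
                not ((b and not e) and not b): β-rule — branch into not (b and not e)  //  not not b.
                  branch 1.2.1.1.1 (add not (b and not e)):
                    not (b and not e): β-rule — branch into not b  //  not not e.
                      branch 1.2.1.1.1.1 (add not b):
                        ○ open, literals {a=F, b=F, e=F}.
                      branch 1.2.1.1.1.2 (add not not e):
                        × closes — contains both e and not e.
                  branch 1.2.1.1.2 (add not not b):
                    ○ open, literals {a=F, b=T, e=F}.
              branch 1.2.1.2 (add not (not not e or (f or d))):
                not (not not e or (f or d)): α-rule — add not not not e, not (f or d).
                not not not e: drop double negation, giving not e.
                not (f or d): α-rule — add not f, not d.
                not ((b and not e) and not b): β-rule — branch into not (b and not e)  //  not not b.
                  branch 1.2.1.2.1 (add not (b and not e)):
                    not (b and not e): β-rule — branch into not b  //  not not e.
                      branch 1.2.1.2.1.1 (add not b):
                        ○ open, literals {b=F, d=F, e=F, f=F}.
                      branch 1.2.1.2.1.2 (add not not e):
                        × closes — contains both e and not e.
                  branch 1.2.1.2.2 (add not not b):
                    ○ open, literals {b=T, d=F, e=F, f=F}.
          branch 1.2.2 (add (c and a)):
            (c and a): α-rule — add c, a.
            ((not a and not e) or not (not not e or (f or d))): β-rule — branch into (not a and not e)  //  not (not not e or (f or d)).
              branch 1.2.2.1 (add (not a and not e)):
                (not a and not e): α-rule — add not a, not e.
                × closes — contains both a and not a.
              branch 1.2.2.2 (add not (not not e or (f or d))):
                not (not not e or (f or d)): α-rule — add not not not e, not (f or d).
                not not not e: drop double negation, giving not e.
                not (f or d): α-rule — add not f, not d.
                ○ open, literals {a=T, c=T, d=F, e=F, f=F}.
  branch 2 (add not (not a or ((not a and not e) or not (not not e or (f or d)))), not (((b and not e) and not b) implies (c and a))):
    not (not a or ((not a and not e) or not (not not e or (f or d)))): α-rule — add not not a, not ((not a and not e) or not (not not e or (f or d))).
    not (((b and not e) and not b) implies (c and a)): α-rule — add ((b and not e) and not b), not (c and a).
    not ((not a and not e) or not (not not e or (f or d))): α-rule — add not (not a and not e), not not (not not e or (f or d)).
    ((b and not e) and not b): α-rule — add (b and not e), not b.
    (b and not e): α-rule — add b, not e.
    × closes — contains both b and not b.
5 branches closed, 8 open.
Each open branch fixes some atoms; the unmentioned ones are free. Counting distinct full assignments: branch {a=F, b=F} (f, e, c, d) contributes 16 new; branch {a=F, e=T} (f, b, c, d) contributes 8 new; branch {a=F, b=T} (f, e, c, d) contributes 8 new; branch {a=F, b=F, e=F} (f, c, d) contributes 0 new; branch {a=F, b=T, e=F} (f, c, d) contributes 0 new; branch {b=F, d=F, e=F, f=F} (a, c) contributes 2 new; branch {b=T, d=F, e=F, f=F} (a, c) contributes 2 new; branch {a=T, c=T, d=F, e=F, f=F} (b) contributes 0 new. Total: 36.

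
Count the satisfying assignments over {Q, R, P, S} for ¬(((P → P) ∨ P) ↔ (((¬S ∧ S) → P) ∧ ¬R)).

Initial set: {¬(((P → P) ∨ P) ↔ (((¬S ∧ S) → P) ∧ ¬R))}.
¬(((P → P) ∨ P) ↔ (((¬S ∧ S) → P) ∧ ¬R)): β-rule — branch into ((P → P) ∨ P), ¬(((¬S ∧ S) → P) ∧ ¬R)  //  ¬((P → P) ∨ P), (((¬S ∧ S) → P) ∧ ¬R).
  branch 1 (add ((P → P) ∨ P), ¬(((¬S ∧ S) → P) ∧ ¬R)):
    ((P → P) ∨ P): β-rule — branch into (P → P)  //  P.
      branch 1.1 (add (P → P)):
        ¬(((¬S ∧ S) → P) ∧ ¬R): β-rule — branch into ¬((¬S ∧ S) → P)  //  ¬¬R.
          branch 1.1.1 (add ¬((¬S ∧ S) → P)):
            ¬((¬S ∧ S) → P): α-rule — add (¬S ∧ S), ¬P.
            (¬S ∧ S): α-rule — add ¬S, S.
            × closes — contains both S and ¬S.
          branch 1.1.2 (add ¬¬R):
            (P → P): β-rule — branch into ¬P  //  P.
              branch 1.1.2.1 (add ¬P):
                ○ open, literals {P=false, R=true}.
              branch 1.1.2.2 (add P):
                ○ open, literals {P=true, R=true}.
      branch 1.2 (add P):
        ¬(((¬S ∧ S) → P) ∧ ¬R): β-rule — branch into ¬((¬S ∧ S) → P)  //  ¬¬R.
          branch 1.2.1 (add ¬((¬S ∧ S) → P)):
            ¬((¬S ∧ S) → P): α-rule — add (¬S ∧ S), ¬P.
            × closes — contains both P and ¬P.
          branch 1.2.2 (add ¬¬R):
            ○ open, literals {P=true, R=true}.
  branch 2 (add ¬((P → P) ∨ P), (((¬S ∧ S) → P) ∧ ¬R)):
    ¬((P → P) ∨ P): α-rule — add ¬(P → P), ¬P.
    (((¬S ∧ S) → P) ∧ ¬R): α-rule — add ((¬S ∧ S) → P), ¬R.
    ¬(P → P): α-rule — add P, ¬P.
    × closes — contains both P and ¬P.
3 branches closed, 3 open.
Each open branch fixes some atoms; the unmentioned ones are free. Counting distinct full assignments: branch {P=false, R=true} (Q, S) contributes 4 new; branch {P=true, R=true} (Q, S) contributes 4 new; branch {P=true, R=true} (Q, S) contributes 0 new. Total: 8.

8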